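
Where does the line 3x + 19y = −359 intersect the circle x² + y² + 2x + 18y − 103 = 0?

(−12, −17) and (7, −20)

Substitute y = (−359 − 3x)/19:
370x² + 1850x − 31080 = 0  ⟹  x² + 5x − 84 = 0
x = 7 or x = −12, giving (7, −20) and (−12, −17).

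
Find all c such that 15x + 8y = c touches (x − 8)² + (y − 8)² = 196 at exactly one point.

c = −54 or c = 422

The line touches the circle iff its distance from (8, 8) is 14:
|15·8 + 8·8 − c| / √289 = 14
|c − (184)| = 14·17, so c = 422 or c = −54.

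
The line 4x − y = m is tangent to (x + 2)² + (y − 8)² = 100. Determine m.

Tangency holds when the distance from the centre (−2, 8) to the line equals the radius 10:
|4·(−2) − 1·8 − m| / √17 = 10
|m − (−16)| = 10√17.

m = −16 ± 10√17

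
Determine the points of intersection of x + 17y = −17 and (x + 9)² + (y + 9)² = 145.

Substitute y = (−17 − x)/17:
290x² + 4930x = 0  ⟹  x² + 17x = 0
x = 0 or x = −17, giving (0, −1) and (−17, 0).

(−17, 0) and (0, −1)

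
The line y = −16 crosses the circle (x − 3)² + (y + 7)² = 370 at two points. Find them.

From the line, y = −16. Substituting:
x² − 6x − 280 = 0
x = 20 or x = −14, giving (20, −16) and (−14, −16).

(−14, −16) and (20, −16)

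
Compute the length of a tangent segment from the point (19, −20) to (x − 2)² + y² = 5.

6√19

Centre (2, 0), r² = 5. |PO|² = (17)² + (−20)² = 689.
Power of the point: PT² = |PO|² − r² = 684, so PT = 6√19.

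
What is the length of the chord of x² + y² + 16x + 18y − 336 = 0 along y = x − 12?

29√2

Express y = x − 12 and substitute into the circle:
2x² + 10x − 408 = 0  ⟹  x² + 5x − 204 = 0
x = 12 or x = −17, giving (12, 0) and (−17, −29).
|(12, 0) − (−17, −29)| = √((29)² + (29)²) = 29√2.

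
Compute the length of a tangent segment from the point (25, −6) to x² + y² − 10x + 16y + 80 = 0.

The centre is (5, −8) and r = 3. The square of the distance from P to the centre is 400 + 4 = 404.
Power of the point: PT² = |PO|² − r² = 395, so PT = √395.

√395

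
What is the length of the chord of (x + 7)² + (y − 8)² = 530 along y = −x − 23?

The distance from (−7, 8) to the line is 24/√2, and r² = 530.
Chord = 2√(r² − d²) = 2·√(242) = 22√2.

22√2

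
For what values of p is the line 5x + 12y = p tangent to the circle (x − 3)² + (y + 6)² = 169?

Tangency holds when the distance from the centre (3, −6) to the line equals the radius 13:
|5·3 + 12·(−6) − p| / √169 = 13
|p − (−57)| = 13·13, so p = 112 or p = −226.

p = −226 or p = 112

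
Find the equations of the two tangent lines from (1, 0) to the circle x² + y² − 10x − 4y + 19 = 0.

A line y − (0) = m(x − (1)) is tangent when its distance from (5, 2) is √10:
[m·(4) − (2)]² = 10(m² + 1)
3m² − 8m − 3 = 0, so m = 3 or m = −1/3.
With m = 3: 3x − y = 3. With m = −1/3: x + 3y = 1.

3x − y = 3 and x + 3y = 1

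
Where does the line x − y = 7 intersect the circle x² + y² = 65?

(−1, −8) and (8, 1)

From the line, y = x − 7. Substituting:
2x² − 14x − 16 = 0  ⟹  x² − 7x − 8 = 0
x = 8 or x = −1, giving (8, 1) and (−1, −8).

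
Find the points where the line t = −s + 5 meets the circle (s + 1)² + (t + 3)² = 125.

Substitute t = −s + 5:
2s² − 14s − 60 = 0  ⟹  s² − 7s − 30 = 0
s = 10 or s = −3, giving (10, −5) and (−3, 8).

(−3, 8) and (10, −5)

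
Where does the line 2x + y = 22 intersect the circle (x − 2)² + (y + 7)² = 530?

From the line, y = −2x + 22. Substituting:
5x² − 120x + 315 = 0  ⟹  x² − 24x + 63 = 0
x = 21 or x = 3, giving (21, −20) and (3, 16).

(3, 16) and (21, −20)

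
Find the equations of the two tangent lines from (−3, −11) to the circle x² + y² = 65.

7x + 4y = −65 and 4x − 7y = 65

Write the tangent as mx − y + (−11 − m·(−3)) = 0 and set its distance from the centre to √65:
[m·(3) − (11)]² = 65(m² + 1)
28m² + 33m − 28 = 0, so m = −7/4 or m = 4/7.
Through (−3, −11) these give 7x + 4y = −65 and 4x − 7y = 65.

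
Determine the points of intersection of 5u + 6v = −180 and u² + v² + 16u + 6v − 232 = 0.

(−24, −10) and (−12, −20)

Substitute v = (−180 − 5u)/6:
61u² + 2196u + 17568 = 0  ⟹  u² + 36u + 288 = 0
u = −12 or u = −24, giving (−12, −20) and (−24, −10).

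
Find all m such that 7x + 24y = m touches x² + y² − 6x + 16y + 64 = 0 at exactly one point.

Tangency holds when the distance from the centre (3, −8) to the line equals the radius 3:
|7·3 + 24·(−8) − m| / √625 = 3
|m − (−171)| = 3·25, so m = −96 or m = −246.

m = −246 or m = −96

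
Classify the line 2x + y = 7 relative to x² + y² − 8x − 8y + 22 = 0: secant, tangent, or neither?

d² = (2·4 + 1·4 − (7))²/5 = 5; r² = 10.
Since d² < r², the line cuts the circle twice.

secant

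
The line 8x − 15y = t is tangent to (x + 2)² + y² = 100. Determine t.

For a tangent, require d(centre, line) = r = 10.
|8·(−2) − 15·0 − t| / √289 = 10
|t − (−16)| = 10·17, so t = 154 or t = −186.

t = −186 or t = 154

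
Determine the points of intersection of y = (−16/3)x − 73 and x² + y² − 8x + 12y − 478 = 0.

Express y = (−219 − 16x)/3 and substitute into the circle:
265x² + 6360x + 35775 = 0  ⟹  x² + 24x + 135 = 0
x = −9 or x = −15, giving (−9, −25) and (−15, 7).

(−15, 7) and (−9, −25)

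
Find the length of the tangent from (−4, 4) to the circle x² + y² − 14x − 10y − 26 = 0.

√22

With centre O = (7, 5), |OP|² = 122 and r² = 100.
By the tangent–radius right angle, tangent length = √(|PO|² − r²) = √22.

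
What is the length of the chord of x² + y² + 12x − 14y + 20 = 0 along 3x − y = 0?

√10

Express y = 3x and substitute into the circle:
10x² − 30x + 20 = 0  ⟹  x² − 3x + 2 = 0
x = 2 or x = 1, giving (2, 6) and (1, 3).
|(2, 6) − (1, 3)| = √((1)² + (3)²) = √10.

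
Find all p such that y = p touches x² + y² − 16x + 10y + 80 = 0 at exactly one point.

The line touches the circle iff its distance from (8, −5) is 3:
|0·8 + 1·(−5) − p| / √1 = 3
|p − (−5)| = 3, so p = −2 or p = −8.

p = −8 or p = −2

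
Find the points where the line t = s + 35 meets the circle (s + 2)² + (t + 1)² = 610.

(−23, 12) and (−15, 20)

Substitute t = s + 35:
2s² + 76s + 690 = 0  ⟹  s² + 38s + 345 = 0
s = −15 or s = −23, giving (−15, 20) and (−23, 12).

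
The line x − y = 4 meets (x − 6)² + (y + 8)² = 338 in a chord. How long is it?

Express y = x − 4 and substitute into the circle:
2x² − 4x − 286 = 0  ⟹  x² − 2x − 143 = 0
x = 13 or x = −11, giving (13, 9) and (−11, −15).
|(13, 9) − (−11, −15)| = √((24)² + (24)²) = 24√2.

24√2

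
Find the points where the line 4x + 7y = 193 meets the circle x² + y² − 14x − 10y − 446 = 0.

(1, 27) and (29, 11)

Express y = (193 − 4x)/7 and substitute into the circle:
65x² − 1950x + 1885 = 0  ⟹  x² − 30x + 29 = 0
x = 29 or x = 1, giving (29, 11) and (1, 27).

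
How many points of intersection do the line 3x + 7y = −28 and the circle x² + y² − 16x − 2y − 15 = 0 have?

2

Centre (8, 1), r² = 80. Distance² from centre to line = (59)²/58 = 3481/58.
Since d² < r², the line cuts the circle twice.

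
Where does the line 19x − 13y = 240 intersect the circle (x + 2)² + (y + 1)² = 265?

From the line, y = (−240 + 19x)/13. Substituting:
530x² − 7950x + 7420 = 0  ⟹  x² − 15x + 14 = 0
x = 14 or x = 1, giving (14, 2) and (1, −17).

(1, −17) and (14, 2)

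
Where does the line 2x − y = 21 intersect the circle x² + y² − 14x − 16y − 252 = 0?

Substitute y = 2x − 21:
5x² − 130x + 525 = 0  ⟹  x² − 26x + 105 = 0
x = 21 or x = 5, giving (21, 21) and (5, −11).

(5, −11) and (21, 21)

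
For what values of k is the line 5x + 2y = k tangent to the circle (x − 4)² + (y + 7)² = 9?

k = 6 ± 3√29

The line touches the circle iff its distance from (4, −7) is 3:
|5·4 + 2·(−7) − k| / √29 = 3
|k − (6)| = 3√29.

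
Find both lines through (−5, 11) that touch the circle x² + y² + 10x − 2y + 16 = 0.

3x + y = −4 and 3x − y = −26

Write the tangent as mx − y + (11 − m·(−5)) = 0 and set its distance from the centre to √10:
[m·(0) − (−10)]² = 10(m² + 1)
m² − 9 = 0, so m = −3 or m = 3.
With m = −3: 3x + y = −4. With m = 3: 3x − y = −26.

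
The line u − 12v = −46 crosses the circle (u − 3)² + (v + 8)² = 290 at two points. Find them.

(−10, 3) and (14, 5)

Substitute v = (46 + u)/12:
145u² − 580u − 20300 = 0  ⟹  u² − 4u − 140 = 0
u = 14 or u = −10, giving (14, 5) and (−10, 3).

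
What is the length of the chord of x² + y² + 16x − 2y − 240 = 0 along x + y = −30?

9√2

Centre (−8, 1), r² = 305. Perpendicular distance d from centre to line = |23| / √2 = 23/√2.
Half the chord is √(r² − d²) = √(81/2), so the full chord is 9√2.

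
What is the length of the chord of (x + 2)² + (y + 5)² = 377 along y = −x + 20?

5√2

Centre (−2, −5), r² = 377. Perpendicular distance d from centre to line = |−27| / √2 = 27/√2.
Chord = 2√(r² − d²) = 2·√(25/2) = 5√2.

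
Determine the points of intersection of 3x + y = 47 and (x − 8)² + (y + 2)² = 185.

Substitute y = −3x + 47:
10x² − 310x + 2280 = 0  ⟹  x² − 31x + 228 = 0
x = 19 or x = 12, giving (19, −10) and (12, 11).

(12, 11) and (19, −10)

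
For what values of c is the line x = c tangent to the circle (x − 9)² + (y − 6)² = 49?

For a tangent, require d(centre, line) = r = 7.
|1·9 + 0·6 − c| / √1 = 7
|c − (9)| = 7, so c = 16 or c = 2.

c = 2 or c = 16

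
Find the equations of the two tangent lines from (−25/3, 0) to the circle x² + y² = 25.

3x − 4y = −25 and 3x + 4y = −25

Let a tangent through (−25/3, 0) have slope m. Its distance from (0, 0) must equal 5:
[m·(25/3) − (0)]² = 25(m² + 1)
16m² − 9 = 0, so m = 3/4 or m = −3/4.
Through (−25/3, 0) these give 3x − 4y = −25 and 3x + 4y = −25.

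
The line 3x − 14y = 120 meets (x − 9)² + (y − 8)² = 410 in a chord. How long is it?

Express y = (−120 + 3x)/14 and substitute into the circle:
205x² − 4920x − 10660 = 0  ⟹  x² − 24x − 52 = 0
x = 26 or x = −2, giving (26, −3) and (−2, −9).
|(26, −3) − (−2, −9)| = √((28)² + (6)²) = 2√205.

2√205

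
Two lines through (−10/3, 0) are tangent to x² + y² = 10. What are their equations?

3x + y = −10 and 3x − y = −10

Write the tangent as mx − y + (0 − m·(−10/3)) = 0 and set its distance from the centre to √10:
[m·(10/3) − (0)]² = 10(m² + 1)
m² − 9 = 0, so m = −3 or m = 3.
Through (−10/3, 0) these give 3x + y = −10 and 3x − y = −10.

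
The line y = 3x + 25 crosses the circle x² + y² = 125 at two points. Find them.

(−10, −5) and (−5, 10)

From the line, y = 3x + 25. Substituting:
10x² + 150x + 500 = 0  ⟹  x² + 15x + 50 = 0
x = −5 or x = −10, giving (−5, 10) and (−10, −5).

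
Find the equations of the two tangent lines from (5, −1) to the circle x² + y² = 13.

2x − 3y = 13 and 3x + 2y = 13

A line y − (−1) = m(x − (5)) is tangent when its distance from (0, 0) is √13:
[m·(−5) − (1)]² = 13(m² + 1)
6m² + 5m − 6 = 0, so m = 2/3 or m = −3/2.
Through (5, −1) these give 2x − 3y = 13 and 3x + 2y = 13.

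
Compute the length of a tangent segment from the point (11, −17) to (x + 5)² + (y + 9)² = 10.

Centre (−5, −9), r² = 10. |PO|² = (16)² + (−8)² = 320.
By the tangent–radius right angle, tangent length = √(|PO|² − r²) = √310.

√310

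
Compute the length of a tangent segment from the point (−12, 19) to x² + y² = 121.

8√6

The centre is (0, 0) and r = 11. The square of the distance from P to the centre is 144 + 361 = 505.
Power of the point: PT² = |PO|² − r² = 384, so PT = 8√6.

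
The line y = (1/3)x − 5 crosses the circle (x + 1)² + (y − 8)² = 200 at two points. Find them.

From the line, y = (−15 + x)/3. Substituting:
10x² − 60x − 270 = 0  ⟹  x² − 6x − 27 = 0
x = 9 or x = −3, giving (9, −2) and (−3, −6).

(−3, −6) and (9, −2)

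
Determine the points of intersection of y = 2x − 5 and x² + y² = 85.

From the line, y = 2x − 5. Substituting:
5x² − 20x − 60 = 0  ⟹  x² − 4x − 12 = 0
x = 6 or x = −2, giving (6, 7) and (−2, −9).

(−2, −9) and (6, 7)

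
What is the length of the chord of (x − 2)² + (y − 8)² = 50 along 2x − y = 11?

2√5

Express y = 2x − 11 and substitute into the circle:
5x² − 80x + 315 = 0  ⟹  x² − 16x + 63 = 0
x = 9 or x = 7, giving (9, 7) and (7, 3).
|(9, 7) − (7, 3)| = √((2)² + (4)²) = 2√5.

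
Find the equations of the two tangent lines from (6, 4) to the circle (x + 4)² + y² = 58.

Write the tangent as mx − y + (4 − m·(6)) = 0 and set its distance from the centre to √58:
(−10m − (−4))² = 58(m² + 1)
21m² − 40m − 21 = 0, so m = 7/3 or m = −3/7.
With m = 7/3: 7x − 3y = 30. With m = −3/7: 3x + 7y = 46.

7x − 3y = 30 and 3x + 7y = 46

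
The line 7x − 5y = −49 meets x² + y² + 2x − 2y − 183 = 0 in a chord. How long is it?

3√74

From the line, y = (49 + 7x)/5. Substituting:
74x² + 666x − 2664 = 0  ⟹  x² + 9x − 36 = 0
x = 3 or x = −12, giving (3, 14) and (−12, −7).
|(3, 14) − (−12, −7)| = √((15)² + (21)²) = 3√74.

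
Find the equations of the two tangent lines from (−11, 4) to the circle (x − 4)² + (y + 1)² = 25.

Write the tangent as mx − y + (4 − m·(−11)) = 0 and set its distance from the centre to 5:
[m·(15) − (−5)]² = 25(m² + 1)
4m² + 3m = 0, so m = −3/4 or m = 0.
Through (−11, 4) these give 3x + 4y = −17 and y = 4.

3x + 4y = −17 and y = 4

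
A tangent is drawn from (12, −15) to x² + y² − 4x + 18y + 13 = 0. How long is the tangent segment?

8

With centre O = (2, −9), |OP|² = 136 and r² = 72.
Power of the point: PT² = |PO|² − r² = 64, so PT = 8.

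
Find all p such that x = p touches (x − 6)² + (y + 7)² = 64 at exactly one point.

For a tangent, require d(centre, line) = r = 8.
|1·6 + 0·(−7) − p| / √1 = 8
|p − (6)| = 8, so p = 14 or p = −2.

p = −2 or p = 14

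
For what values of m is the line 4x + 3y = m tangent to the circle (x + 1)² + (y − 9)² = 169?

For a tangent, require d(centre, line) = r = 13.
|4·(−1) + 3·9 − m| / √25 = 13
|m − (23)| = 13·5, so m = 88 or m = −42.

m = −42 or m = 88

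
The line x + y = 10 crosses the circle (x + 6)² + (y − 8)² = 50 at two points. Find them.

(−5, 15) and (1, 9)

From the line, y = −x + 10. Substituting:
2x² + 8x − 10 = 0  ⟹  x² + 4x − 5 = 0
x = 1 or x = −5, giving (1, 9) and (−5, 15).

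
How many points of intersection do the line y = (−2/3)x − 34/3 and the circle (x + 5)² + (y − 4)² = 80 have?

0

d² = (2·(−5) + 3·4 − (−34))²/13 = 1296/13; r² = 80.
Since d² > r², the line lies outside the circle.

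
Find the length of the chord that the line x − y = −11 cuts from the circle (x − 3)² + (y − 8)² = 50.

Substitute y = x + 11:
2x² − 32 = 0  ⟹  x² − 16 = 0
x = 4 or x = −4, giving (4, 15) and (−4, 7).
|(4, 15) − (−4, 7)| = √((8)² + (8)²) = 8√2.

8√2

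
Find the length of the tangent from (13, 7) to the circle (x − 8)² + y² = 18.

The centre is (8, 0) and r = 3√2. The square of the distance from P to the centre is 25 + 49 = 74.
Power of the point: PT² = |PO|² − r² = 56, so PT = 2√14.

2√14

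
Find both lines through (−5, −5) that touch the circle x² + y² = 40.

Write the tangent as mx − y + (−5 − m·(−5)) = 0 and set its distance from the centre to 2√10:
(5m − (5))² = 40(m² + 1)
3m² + 10m + 3 = 0, so m = −3 or m = −1/3.
With m = −3: 3x + y = −20. With m = −1/3: x + 3y = −20.

3x + y = −20 and x + 3y = −20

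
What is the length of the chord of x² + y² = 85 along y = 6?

14

Centre (0, 0), r² = 85. Perpendicular distance d from centre to line = |−6| / √1 = 6.
Chord = 2√(r² − d²) = 2·√(49) = 14.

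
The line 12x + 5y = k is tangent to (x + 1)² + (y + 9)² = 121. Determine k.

k = −200 or k = 86

For a tangent, require d(centre, line) = r = 11.
|12·(−1) + 5·(−9) − k| / √169 = 11
|k − (−57)| = 11·13, so k = 86 or k = −200.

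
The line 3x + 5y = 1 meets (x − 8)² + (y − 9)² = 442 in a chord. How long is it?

6√34

Centre (8, 9), r² = 442. Perpendicular distance d from centre to line = |68| / √34 = 68/√34.
Chord = 2√(r² − d²) = 2·√(306) = 6√34.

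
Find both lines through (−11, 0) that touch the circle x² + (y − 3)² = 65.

A line y − (0) = m(x − (−11)) is tangent when its distance from (0, 3) is √65:
[m·(11) − (3)]² = 65(m² + 1)
28m² − 33m − 28 = 0, so m = −4/7 or m = 7/4.
With m = −4/7: 4x + 7y = −44. With m = 7/4: 7x − 4y = −77.

4x + 7y = −44 and 7x − 4y = −77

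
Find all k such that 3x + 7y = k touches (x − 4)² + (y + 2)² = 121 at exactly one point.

k = −2 ± 11√58

For a tangent, require d(centre, line) = r = 11.
|3·4 + 7·(−2) − k| / √58 = 11
|k − (−2)| = 11√58.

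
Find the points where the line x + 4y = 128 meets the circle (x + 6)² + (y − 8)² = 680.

From the line, y = (128 − x)/4. Substituting:
17x² − 1088 = 0  ⟹  x² − 64 = 0
x = 8 or x = −8, giving (8, 30) and (−8, 34).

(−8, 34) and (8, 30)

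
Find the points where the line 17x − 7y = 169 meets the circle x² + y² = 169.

Express y = (−169 + 17x)/7 and substitute into the circle:
338x² − 5746x + 20280 = 0  ⟹  x² − 17x + 60 = 0
x = 12 or x = 5, giving (12, 5) and (5, −12).

(5, −12) and (12, 5)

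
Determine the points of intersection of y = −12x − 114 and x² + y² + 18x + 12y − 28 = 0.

From the line, y = −12x − 114. Substituting:
145x² + 2610x + 11600 = 0  ⟹  x² + 18x + 80 = 0
x = −8 or x = −10, giving (−8, −18) and (−10, 6).

(−10, 6) and (−8, −18)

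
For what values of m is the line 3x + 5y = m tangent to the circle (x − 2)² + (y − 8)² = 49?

m = 46 ± 7√34

The line touches the circle iff its distance from (2, 8) is 7:
|3·2 + 5·8 − m| / √34 = 7
|m − (46)| = 7√34.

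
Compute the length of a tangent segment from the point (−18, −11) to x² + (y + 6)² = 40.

√309

With centre O = (0, −6), |OP|² = 349 and r² = 40.
The tangent meets the radius at right angles, so tangent² = |PO|² − r² = 349 − 40 = 309.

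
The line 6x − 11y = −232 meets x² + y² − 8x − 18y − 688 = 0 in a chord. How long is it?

Substitute y = (232 + 6x)/11:
157x² + 628x − 75360 = 0  ⟹  x² + 4x − 480 = 0
x = 20 or x = −24, giving (20, 32) and (−24, 8).
|(20, 32) − (−24, 8)| = √((44)² + (24)²) = 4√157.

4√157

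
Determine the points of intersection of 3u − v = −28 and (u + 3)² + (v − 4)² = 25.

Express v = 3u + 28 and substitute into the circle:
10u² + 150u + 560 = 0  ⟹  u² + 15u + 56 = 0
u = −7 or u = −8, giving (−7, 7) and (−8, 4).

(−8, 4) and (−7, 7)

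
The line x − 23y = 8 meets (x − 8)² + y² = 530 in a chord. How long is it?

2√530

Express y = (−8 + x)/23 and substitute into the circle:
530x² − 8480x − 246450 = 0  ⟹  x² − 16x − 465 = 0
x = 31 or x = −15, giving (31, 1) and (−15, −1).
Chord length = distance between (31, 1) and (−15, −1) = √2120 = 2√530.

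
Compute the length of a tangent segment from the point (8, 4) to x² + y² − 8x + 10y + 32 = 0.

The centre is (4, −5) and r = 3. The square of the distance from P to the centre is 16 + 81 = 97.
By the tangent–radius right angle, tangent length = √(|PO|² − r²) = √88 = 2√22.

2√22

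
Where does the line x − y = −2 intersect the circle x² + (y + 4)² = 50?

Substitute y = x + 2:
2x² + 12x − 14 = 0  ⟹  x² + 6x − 7 = 0
x = 1 or x = −7, giving (1, 3) and (−7, −5).

(−7, −5) and (1, 3)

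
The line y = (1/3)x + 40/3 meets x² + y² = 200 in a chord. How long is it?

4√10

Substitute y = (40 + x)/3:
10x² + 80x − 200 = 0  ⟹  x² + 8x − 20 = 0
x = 2 or x = −10, giving (2, 14) and (−10, 10).
Chord length = distance between (2, 14) and (−10, 10) = √160 = 4√10.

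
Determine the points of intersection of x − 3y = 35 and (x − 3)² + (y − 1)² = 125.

Express y = (−35 + x)/3 and substitute into the circle:
10x² − 130x + 400 = 0  ⟹  x² − 13x + 40 = 0
x = 8 or x = 5, giving (8, −9) and (5, −10).

(5, −10) and (8, −9)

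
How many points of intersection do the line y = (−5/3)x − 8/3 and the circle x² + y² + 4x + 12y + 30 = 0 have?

Centre (−2, −6), r² = 10. Distance² from centre to line = (−20)²/34 = 200/17.
Since d² > r², the line lies outside the circle.

0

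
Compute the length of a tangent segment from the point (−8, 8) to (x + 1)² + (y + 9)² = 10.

With centre O = (−1, −9), |OP|² = 338 and r² = 10.
Power of the point: PT² = |PO|² − r² = 328, so PT = 2√82.

2√82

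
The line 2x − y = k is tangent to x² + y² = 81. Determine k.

For a tangent, require d(centre, line) = r = 9.
|2·0 − 1·0 − k| / √5 = 9
|k| = 9√5.

k = ±9√5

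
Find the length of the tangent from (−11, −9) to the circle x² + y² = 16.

The centre is (0, 0) and r = 4. The square of the distance from P to the centre is 121 + 81 = 202.
The tangent meets the radius at right angles, so tangent² = |PO|² − r² = 202 − 16 = 186.

√186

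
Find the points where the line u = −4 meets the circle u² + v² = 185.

(−4, −13) and (−4, 13)

The line gives u = −4. Substituting into the circle:
v² − 169 = 0
v = 13 or v = −13, giving (−4, 13) and (−4, −13).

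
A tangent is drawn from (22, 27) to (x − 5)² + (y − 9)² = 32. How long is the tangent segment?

√581

Centre (5, 9), r² = 32. |PO|² = (17)² + (18)² = 613.
By the tangent–radius right angle, tangent length = √(|PO|² − r²) = √581.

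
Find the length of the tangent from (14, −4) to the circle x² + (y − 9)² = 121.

The centre is (0, 9) and r = 11. The square of the distance from P to the centre is 196 + 169 = 365.
The tangent meets the radius at right angles, so tangent² = |PO|² − r² = 365 − 121 = 244.

2√61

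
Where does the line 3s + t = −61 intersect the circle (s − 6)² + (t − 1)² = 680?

Substitute t = −3s − 61:
10s² + 360s + 3200 = 0  ⟹  s² + 36s + 320 = 0
s = −16 or s = −20, giving (−16, −13) and (−20, −1).

(−20, −1) and (−16, −13)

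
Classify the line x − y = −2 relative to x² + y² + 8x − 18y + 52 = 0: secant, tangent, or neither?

Substituting the line into the circle gives 2x² − 6x + 20 = 0.
Δ = 36 − 160 = −124.
No real roots: the line does not meet the circle.

neither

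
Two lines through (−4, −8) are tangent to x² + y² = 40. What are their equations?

A line y − (−8) = m(x − (−4)) is tangent when its distance from (0, 0) is 2√10:
[m·(4) − (8)]² = 40(m² + 1)
3m² + 8m − 3 = 0, so m = −3 or m = 1/3.
Through (−4, −8) these give 3x + y = −20 and x − 3y = 20.

3x + y = −20 and x − 3y = 20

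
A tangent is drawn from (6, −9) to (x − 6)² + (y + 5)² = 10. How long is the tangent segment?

√6

Centre (6, −5), r² = 10. |PO|² = (0)² + (−4)² = 16.
By the tangent–radius right angle, tangent length = √(|PO|² − r²) = √6.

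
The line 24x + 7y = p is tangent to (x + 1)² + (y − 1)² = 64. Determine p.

Tangency holds when the distance from the centre (−1, 1) to the line equals the radius 8:
|24·(−1) + 7·1 − p| / √625 = 8
|p − (−17)| = 8·25, so p = 183 or p = −217.

p = −217 or p = 183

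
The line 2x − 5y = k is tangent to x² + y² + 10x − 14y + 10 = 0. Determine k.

k = −45 ± 8√29

Tangency holds when the distance from the centre (−5, 7) to the line equals the radius 8:
|2·(−5) − 5·7 − k| / √29 = 8
|k − (−45)| = 8√29.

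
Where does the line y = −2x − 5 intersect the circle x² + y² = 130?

Substitute y = −2x − 5:
5x² + 20x − 105 = 0  ⟹  x² + 4x − 21 = 0
x = 3 or x = −7, giving (3, −11) and (−7, 9).

(−7, 9) and (3, −11)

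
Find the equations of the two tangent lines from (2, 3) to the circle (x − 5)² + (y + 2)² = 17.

A line y − (3) = m(x − (2)) is tangent when its distance from (5, −2) is √17:
[m·(3) − (−5)]² = 17(m² + 1)
4m² − 15m − 4 = 0, so m = 4 or m = −1/4.
With m = 4: 4x − y = 5. With m = −1/4: x + 4y = 14.

4x − y = 5 and x + 4y = 14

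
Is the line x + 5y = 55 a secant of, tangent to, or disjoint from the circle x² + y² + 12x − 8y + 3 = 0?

disjoint

Centre (−6, 4), r² = 49. Distance² from centre to line = (−41)²/26 = 1681/26.
Since d² > r², the line lies outside the circle.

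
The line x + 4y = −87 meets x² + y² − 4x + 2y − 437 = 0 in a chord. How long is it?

2√17

Centre (2, −1), r² = 442. Perpendicular distance d from centre to line = |85| / √17 = 85/√17.
Half the chord is √(r² − d²) = √(17), so the full chord is 2√17.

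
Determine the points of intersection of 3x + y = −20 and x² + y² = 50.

Express y = −3x − 20 and substitute into the circle:
10x² + 120x + 350 = 0  ⟹  x² + 12x + 35 = 0
x = −5 or x = −7, giving (−5, −5) and (−7, 1).

(−7, 1) and (−5, −5)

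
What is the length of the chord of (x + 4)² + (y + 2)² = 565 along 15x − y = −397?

From the line, y = 15x + 397. Substituting:
226x² + 11978x + 158652 = 0  ⟹  x² + 53x + 702 = 0
x = −26 or x = −27, giving (−26, 7) and (−27, −8).
Chord length = distance between (−26, 7) and (−27, −8) = √226 = √226.

√226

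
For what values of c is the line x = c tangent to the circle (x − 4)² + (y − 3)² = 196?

c = −10 or c = 18

The line touches the circle iff its distance from (4, 3) is 14:
|1·4 + 0·3 − c| / √1 = 14
|c − (4)| = 14, so c = 18 or c = −10.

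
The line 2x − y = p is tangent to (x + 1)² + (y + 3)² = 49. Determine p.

p = 1 ± 7√5

The line touches the circle iff its distance from (−1, −3) is 7:
|2·(−1) − 1·(−3) − p| / √5 = 7
|p − (1)| = 7√5.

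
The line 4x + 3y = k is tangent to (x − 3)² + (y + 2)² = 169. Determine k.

k = −59 or k = 71

For a tangent, require d(centre, line) = r = 13.
|4·3 + 3·(−2) − k| / √25 = 13
|k − (6)| = 13·5, so k = 71 or k = −59.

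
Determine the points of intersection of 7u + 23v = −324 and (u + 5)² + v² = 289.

From the line, v = (−324 − 7u)/23. Substituting:
578u² + 9826u − 34680 = 0  ⟹  u² + 17u − 60 = 0
u = 3 or u = −20, giving (3, −15) and (−20, −8).

(−20, −8) and (3, −15)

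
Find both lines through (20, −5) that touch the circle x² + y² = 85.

Write the tangent as mx − y + (−5 − m·(20)) = 0 and set its distance from the centre to √85:
(−20m − (5))² = 85(m² + 1)
63m² + 40m − 12 = 0, so m = −6/7 or m = 2/9.
With m = −6/7: 6x + 7y = 85. With m = 2/9: 2x − 9y = 85.

6x + 7y = 85 and 2x − 9y = 85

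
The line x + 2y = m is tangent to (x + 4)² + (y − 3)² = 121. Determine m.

m = 2 ± 11√5

Tangency holds when the distance from the centre (−4, 3) to the line equals the radius 11:
|1·(−4) + 2·3 − m| / √5 = 11
|m − (2)| = 11√5.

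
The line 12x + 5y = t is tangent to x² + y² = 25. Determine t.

t = −65 or t = 65

Tangency holds when the distance from the centre (0, 0) to the line equals the radius 5:
|12·0 + 5·0 − t| / √169 = 5
|t| = 5·13, so t = 65 or t = −65.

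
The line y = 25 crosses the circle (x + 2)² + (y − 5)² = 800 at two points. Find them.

Substitute y = 25:
x² + 4x − 396 = 0
x = 18 or x = −22, giving (18, 25) and (−22, 25).

(−22, 25) and (18, 25)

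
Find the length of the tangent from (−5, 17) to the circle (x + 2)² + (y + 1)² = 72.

Centre (−2, −1), r² = 72. |PO|² = (−3)² + (18)² = 333.
Power of the point: PT² = |PO|² − r² = 261, so PT = 3√29.

3√29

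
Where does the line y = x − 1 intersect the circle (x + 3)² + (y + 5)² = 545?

Express y = x − 1 and substitute into the circle:
2x² + 14x − 520 = 0  ⟹  x² + 7x − 260 = 0
x = 13 or x = −20, giving (13, 12) and (−20, −21).

(−20, −21) and (13, 12)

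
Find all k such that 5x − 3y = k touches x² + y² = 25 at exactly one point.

The line touches the circle iff its distance from (0, 0) is 5:
|5·0 − 3·0 − k| / √34 = 5
|k| = 5√34.

k = ±5√34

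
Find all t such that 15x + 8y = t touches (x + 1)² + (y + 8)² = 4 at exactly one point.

t = −113 or t = −45

Tangency holds when the distance from the centre (−1, −8) to the line equals the radius 2:
|15·(−1) + 8·(−8) − t| / √289 = 2
|t − (−79)| = 2·17, so t = −45 or t = −113.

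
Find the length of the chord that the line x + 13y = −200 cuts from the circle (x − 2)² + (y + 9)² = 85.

Centre (2, −9), r² = 85. Perpendicular distance d from centre to line = |85| / √170 = 85/√170.
Chord = 2√(r² − d²) = 2·√(85/2) = √170.

√170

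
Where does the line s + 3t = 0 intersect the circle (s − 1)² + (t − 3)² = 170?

(−12, 4) and (12, −4)

Substitute t = (−s)/3:
10s² − 1440 = 0  ⟹  s² − 144 = 0
s = 12 or s = −12, giving (12, −4) and (−12, 4).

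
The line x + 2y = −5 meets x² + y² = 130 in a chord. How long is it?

10√5

Centre (0, 0), r² = 130. Perpendicular distance d from centre to line = |5| / √5 = 5/√5.
Chord = 2√(r² − d²) = 2·√(125) = 10√5.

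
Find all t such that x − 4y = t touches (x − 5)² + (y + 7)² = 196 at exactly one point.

The line touches the circle iff its distance from (5, −7) is 14:
|1·5 − 4·(−7) − t| / √17 = 14
|t − (33)| = 14√17.

t = 33 ± 14√17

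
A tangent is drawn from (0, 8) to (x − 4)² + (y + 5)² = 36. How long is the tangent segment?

√149

The centre is (4, −5) and r = 6. The square of the distance from P to the centre is 16 + 169 = 185.
Power of the point: PT² = |PO|² − r² = 149, so PT = √149.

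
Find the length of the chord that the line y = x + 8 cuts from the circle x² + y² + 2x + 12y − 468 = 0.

Centre (−1, −6), r² = 505. Perpendicular distance d from centre to line = |13| / √2 = 13/√2.
Chord = 2√(r² − d²) = 2·√(841/2) = 29√2.

29√2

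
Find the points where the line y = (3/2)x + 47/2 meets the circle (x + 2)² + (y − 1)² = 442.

(−21, −8) and (−1, 22)

Substitute y = (47 + 3x)/2:
13x² + 286x + 273 = 0  ⟹  x² + 22x + 21 = 0
x = −1 or x = −21, giving (−1, 22) and (−21, −8).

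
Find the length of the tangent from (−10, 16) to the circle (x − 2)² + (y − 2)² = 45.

Centre (2, 2), r² = 45. |PO|² = (−12)² + (14)² = 340.
By the tangent–radius right angle, tangent length = √(|PO|² − r²) = √295.

√295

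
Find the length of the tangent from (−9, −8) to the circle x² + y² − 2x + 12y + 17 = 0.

With centre O = (1, −6), |OP|² = 104 and r² = 20.
Power of the point: PT² = |PO|² − r² = 84, so PT = 2√21.

2√21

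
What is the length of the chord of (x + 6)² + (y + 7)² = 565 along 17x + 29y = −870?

√1130

Centre (−6, −7), r² = 565. Perpendicular distance d from centre to line = |565| / √1130 = 565/√1130.
Half the chord is √(r² − d²) = √(565/2), so the full chord is √1130.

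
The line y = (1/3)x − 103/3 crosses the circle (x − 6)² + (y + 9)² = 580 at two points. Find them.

(4, −33) and (22, −27)

Substitute y = (−103 + x)/3:
10x² − 260x + 880 = 0  ⟹  x² − 26x + 88 = 0
x = 22 or x = 4, giving (22, −27) and (4, −33).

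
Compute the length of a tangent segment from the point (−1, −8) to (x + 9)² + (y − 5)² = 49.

2√46

With centre O = (−9, 5), |OP|² = 233 and r² = 49.
By the tangent–radius right angle, tangent length = √(|PO|² − r²) = √184 = 2√46.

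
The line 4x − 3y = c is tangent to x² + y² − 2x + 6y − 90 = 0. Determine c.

c = −37 or c = 63

The line touches the circle iff its distance from (1, −3) is 10:
|4·1 − 3·(−3) − c| / √25 = 10
|c − (13)| = 10·5, so c = 63 or c = −37.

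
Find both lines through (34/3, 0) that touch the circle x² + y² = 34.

3x − 5y = 34 and 3x + 5y = 34

Let a tangent through (34/3, 0) have slope m. Its distance from (0, 0) must equal √34:
[m·(−34/3) − (0)]² = 34(m² + 1)
25m² − 9 = 0, so m = 3/5 or m = −3/5.
Through (34/3, 0) these give 3x − 5y = 34 and 3x + 5y = 34.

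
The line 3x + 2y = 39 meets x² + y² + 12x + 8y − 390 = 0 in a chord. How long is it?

6√13

The distance from (−6, −4) to the line is 65/√13, and r² = 442.
Chord = 2√(r² − d²) = 2·√(117) = 6√13.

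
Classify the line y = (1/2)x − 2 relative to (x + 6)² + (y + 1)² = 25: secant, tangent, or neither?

Substituting the line into the circle gives 5x² + 44x + 48 = 0.
Δ = 1936 − 960 = 976.
Two real roots: the line is a secant.

secant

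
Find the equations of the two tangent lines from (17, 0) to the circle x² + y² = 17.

x + 4y = 17 and x − 4y = 17

A line y − (0) = m(x − (17)) is tangent when its distance from (0, 0) is √17:
(−17m − (0))² = 17(m² + 1)
16m² − 1 = 0, so m = −1/4 or m = 1/4.
With m = −1/4: x + 4y = 17. With m = 1/4: x − 4y = 17.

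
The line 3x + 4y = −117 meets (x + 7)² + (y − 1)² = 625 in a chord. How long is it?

30

From the line, y = (−117 − 3x)/4. Substituting:
25x² + 950x + 5425 = 0  ⟹  x² + 38x + 217 = 0
x = −7 or x = −31, giving (−7, −24) and (−31, −6).
Chord length = distance between (−7, −24) and (−31, −6) = √900 = 30.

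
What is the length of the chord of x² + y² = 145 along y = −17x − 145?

√290

From the line, y = −17x − 145. Substituting:
290x² + 4930x + 20880 = 0  ⟹  x² + 17x + 72 = 0
x = −8 or x = −9, giving (−8, −9) and (−9, 8).
|(−8, −9) − (−9, 8)| = √((1)² + (−17)²) = √290.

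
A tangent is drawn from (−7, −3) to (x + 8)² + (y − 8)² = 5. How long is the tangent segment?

3√13

Centre (−8, 8), r² = 5. |PO|² = (1)² + (−11)² = 122.
Power of the point: PT² = |PO|² − r² = 117, so PT = 3√13.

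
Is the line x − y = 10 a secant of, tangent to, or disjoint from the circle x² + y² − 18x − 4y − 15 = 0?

Substituting the line into the circle gives 2x² − 42x + 125 = 0.
Δ = 1764 − 1000 = 764.
Two real roots: the line is a secant.

secant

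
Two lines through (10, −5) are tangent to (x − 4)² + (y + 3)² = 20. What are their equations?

x − 2y = 20 and 2x + y = 15

Let a tangent through (10, −5) have slope m. Its distance from (4, −3) must equal 2√5:
[m·(−6) − (2)]² = 20(m² + 1)
2m² + 3m − 2 = 0, so m = 1/2 or m = −2.
With m = 1/2: x − 2y = 20. With m = −2: 2x + y = 15.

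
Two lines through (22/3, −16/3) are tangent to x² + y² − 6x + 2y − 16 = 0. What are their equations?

5x − y = 42 and x − 5y = 34

Let a tangent through (22/3, −16/3) have slope m. Its distance from (3, −1) must equal √26:
(−13/3m − (13/3))² = 26(m² + 1)
5m² − 26m + 5 = 0, so m = 5 or m = 1/5.
With m = 5: 5x − y = 42. With m = 1/5: x − 5y = 34.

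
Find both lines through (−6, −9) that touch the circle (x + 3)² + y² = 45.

Let a tangent through (−6, −9) have slope m. Its distance from (−3, 0) must equal 3√5:
(3m − (9))² = 45(m² + 1)
2m² + 3m − 2 = 0, so m = −2 or m = 1/2.
Through (−6, −9) these give 2x + y = −21 and x − 2y = 12.

2x + y = −21 and x − 2y = 12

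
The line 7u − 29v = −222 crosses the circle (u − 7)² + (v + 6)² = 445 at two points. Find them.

(−11, 5) and (18, 12)

From the line, v = (222 + 7u)/29. Substituting:
890u² − 6230u − 176220 = 0  ⟹  u² − 7u − 198 = 0
u = 18 or u = −11, giving (18, 12) and (−11, 5).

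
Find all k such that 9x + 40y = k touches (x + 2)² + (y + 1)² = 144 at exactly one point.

Tangency holds when the distance from the centre (−2, −1) to the line equals the radius 12:
|9·(−2) + 40·(−1) − k| / √1681 = 12
|k − (−58)| = 12·41, so k = 434 or k = −550.

k = −550 or k = 434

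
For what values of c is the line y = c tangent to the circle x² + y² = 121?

c = −11 or c = 11

Tangency holds when the distance from the centre (0, 0) to the line equals the radius 11:
|0·0 + 1·0 − c| / √1 = 11
|c| = 11, so c = 11 or c = −11.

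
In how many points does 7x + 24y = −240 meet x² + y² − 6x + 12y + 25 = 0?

0

Centre (3, −6), r² = 20. Distance² from centre to line = (117)²/625 = 13689/625.
Since d² > r², the line lies outside the circle.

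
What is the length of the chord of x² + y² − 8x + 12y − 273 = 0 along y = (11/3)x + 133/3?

From the line, y = (133 + 11x)/3. Substituting:
130x² + 3250x + 20020 = 0  ⟹  x² + 25x + 154 = 0
x = −11 or x = −14, giving (−11, 4) and (−14, −7).
|(−11, 4) − (−14, −7)| = √((3)² + (11)²) = √130.

√130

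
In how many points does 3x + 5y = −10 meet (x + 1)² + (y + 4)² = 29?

Substituting the line into the circle gives 34x² − 10x − 600 = 0.
Discriminant = (−10)² − 4·34·(−600) = 81700 > 0.
Two real roots: the line is a secant.

2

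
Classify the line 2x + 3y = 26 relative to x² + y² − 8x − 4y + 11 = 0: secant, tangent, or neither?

Substituting the line into the circle gives 13x² − 152x + 463 = 0.
Discriminant = (−152)² − 4·13·(463) = −972 < 0.
No real roots: the line does not meet the circle.

neither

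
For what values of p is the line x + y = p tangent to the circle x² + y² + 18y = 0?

For a tangent, require d(centre, line) = r = 9.
|1·0 + 1·(−9) − p| / √2 = 9
|p − (−9)| = 9√2.

p = −9 ± 9√2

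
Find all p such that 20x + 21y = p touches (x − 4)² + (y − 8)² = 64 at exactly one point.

The line touches the circle iff its distance from (4, 8) is 8:
|20·4 + 21·8 − p| / √841 = 8
|p − (248)| = 8·29, so p = 480 or p = 16.

p = 16 or p = 480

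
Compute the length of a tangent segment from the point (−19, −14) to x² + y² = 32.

5√21

Centre (0, 0), r² = 32. |PO|² = (−19)² + (−14)² = 557.
By the tangent–radius right angle, tangent length = √(|PO|² − r²) = √525 = 5√21.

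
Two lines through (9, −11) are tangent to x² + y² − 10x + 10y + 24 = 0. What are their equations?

Write the tangent as mx − y + (−11 − m·(9)) = 0 and set its distance from the centre to √26:
[m·(−4) − (6)]² = 26(m² + 1)
5m² − 24m − 5 = 0, so m = 5 or m = −1/5.
Through (9, −11) these give 5x − y = 56 and x + 5y = −46.

5x − y = 56 and x + 5y = −46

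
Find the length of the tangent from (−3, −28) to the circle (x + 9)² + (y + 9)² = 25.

With centre O = (−9, −9), |OP|² = 397 and r² = 25.
By the tangent–radius right angle, tangent length = √(|PO|² − r²) = √372 = 2√93.

2√93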